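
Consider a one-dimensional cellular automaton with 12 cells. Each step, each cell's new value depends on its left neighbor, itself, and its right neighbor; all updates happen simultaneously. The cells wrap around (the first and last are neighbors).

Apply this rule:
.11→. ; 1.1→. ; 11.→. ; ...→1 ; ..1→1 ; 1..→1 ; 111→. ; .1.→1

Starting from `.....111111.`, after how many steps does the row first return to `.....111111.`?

11111......1
.....111111.

2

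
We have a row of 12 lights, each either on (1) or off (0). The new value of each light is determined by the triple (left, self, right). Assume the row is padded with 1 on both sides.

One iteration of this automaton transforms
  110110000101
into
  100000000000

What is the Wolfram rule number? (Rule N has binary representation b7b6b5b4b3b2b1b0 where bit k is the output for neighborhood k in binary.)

128

position 0: 111 → 1  (bit 7 = 1)
position 1: 110 → 0  (bit 6 = 0)
position 2: 101 → 0  (bit 5 = 0)
position 5: 100 → 0  (bit 4 = 0)
position 3: 011 → 0  (bit 3 = 0)
position 9: 010 → 0  (bit 2 = 0)
position 8: 001 → 0  (bit 1 = 0)
position 6: 000 → 0  (bit 0 = 0)
bits b7..b0 = 10000000 = 128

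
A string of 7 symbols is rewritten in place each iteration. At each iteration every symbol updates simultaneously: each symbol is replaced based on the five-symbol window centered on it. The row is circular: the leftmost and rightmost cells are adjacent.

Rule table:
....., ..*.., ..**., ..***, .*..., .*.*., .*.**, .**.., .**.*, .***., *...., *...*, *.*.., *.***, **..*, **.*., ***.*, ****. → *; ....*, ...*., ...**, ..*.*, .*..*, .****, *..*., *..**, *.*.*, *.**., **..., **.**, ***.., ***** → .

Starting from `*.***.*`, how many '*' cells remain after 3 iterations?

*.***..
.***.*.
.*****.
count of *: 5

5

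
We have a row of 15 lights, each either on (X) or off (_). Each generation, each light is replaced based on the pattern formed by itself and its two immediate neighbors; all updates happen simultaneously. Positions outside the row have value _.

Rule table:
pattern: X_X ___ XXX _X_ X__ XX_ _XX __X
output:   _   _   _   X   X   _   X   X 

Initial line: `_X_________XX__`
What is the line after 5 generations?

generation 1: XXX_______XX_X_
generation 2: X__X_____XX__XX
generation 3: XXXXX___XX_XXX_
generation 4: X____X_XX__X__X
generation 5: XX__XX_X_XXXXXX

XX__XX_X_XXXXXX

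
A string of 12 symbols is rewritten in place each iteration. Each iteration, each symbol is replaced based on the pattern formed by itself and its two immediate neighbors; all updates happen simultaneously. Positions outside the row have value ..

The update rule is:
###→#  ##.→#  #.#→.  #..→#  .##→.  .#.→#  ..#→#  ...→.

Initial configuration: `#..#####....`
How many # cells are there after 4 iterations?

###.#####...
.##..#####..
#.###.#####.
#..##..#####
count of #: 8

8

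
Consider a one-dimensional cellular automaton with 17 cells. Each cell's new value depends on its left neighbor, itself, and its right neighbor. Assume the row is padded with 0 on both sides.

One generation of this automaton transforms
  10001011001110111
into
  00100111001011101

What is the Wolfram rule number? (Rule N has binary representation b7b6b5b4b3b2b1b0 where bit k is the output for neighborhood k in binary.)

position 11: 111 → 0  (bit 7 = 0)
position 7: 110 → 1  (bit 6 = 1)
position 5: 101 → 1  (bit 5 = 1)
position 1: 100 → 0  (bit 4 = 0)
position 6: 011 → 1  (bit 3 = 1)
position 0: 010 → 0  (bit 2 = 0)
position 3: 001 → 0  (bit 1 = 0)
position 2: 000 → 1  (bit 0 = 1)
bits b7..b0 = 01101001 = 105

105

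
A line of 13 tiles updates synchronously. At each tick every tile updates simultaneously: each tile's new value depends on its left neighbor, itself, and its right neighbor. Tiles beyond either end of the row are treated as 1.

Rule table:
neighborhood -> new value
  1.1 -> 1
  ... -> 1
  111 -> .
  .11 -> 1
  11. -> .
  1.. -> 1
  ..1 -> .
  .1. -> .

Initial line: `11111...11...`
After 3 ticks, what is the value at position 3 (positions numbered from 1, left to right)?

.

.....11.1.11.
1111.1.1.11.1
....1.1.11.11
position 3 holds .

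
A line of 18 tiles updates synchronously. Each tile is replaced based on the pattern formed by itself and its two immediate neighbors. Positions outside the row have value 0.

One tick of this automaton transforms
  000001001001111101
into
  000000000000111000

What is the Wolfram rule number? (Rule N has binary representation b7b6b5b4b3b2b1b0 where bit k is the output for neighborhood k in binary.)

128

position 12: 111 → 1  (bit 7 = 1)
position 15: 110 → 0  (bit 6 = 0)
position 16: 101 → 0  (bit 5 = 0)
position 6: 100 → 0  (bit 4 = 0)
position 11: 011 → 0  (bit 3 = 0)
position 5: 010 → 0  (bit 2 = 0)
position 4: 001 → 0  (bit 1 = 0)
position 0: 000 → 0  (bit 0 = 0)
bits b7..b0 = 10000000 = 128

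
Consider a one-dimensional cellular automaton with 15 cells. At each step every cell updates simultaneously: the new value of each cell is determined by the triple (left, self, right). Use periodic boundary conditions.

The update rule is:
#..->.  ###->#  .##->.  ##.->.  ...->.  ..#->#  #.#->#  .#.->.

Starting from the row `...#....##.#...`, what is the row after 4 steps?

step 1: ..#....#..#....
step 2: .#....#..#.....
step 3: #....#..#......
step 4: ....#..#......#

....#..#......#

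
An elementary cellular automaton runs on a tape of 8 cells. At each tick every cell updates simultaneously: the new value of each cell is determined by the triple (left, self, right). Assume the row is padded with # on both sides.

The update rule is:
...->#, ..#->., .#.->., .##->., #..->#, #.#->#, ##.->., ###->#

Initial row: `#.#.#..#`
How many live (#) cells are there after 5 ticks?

4

.#.#.#..
#.#.#.#.
.#.#.#.#
#.#.#.#.  (repeats tick 2; period 2)
tick 5: .#.#.#.#
count of #: 4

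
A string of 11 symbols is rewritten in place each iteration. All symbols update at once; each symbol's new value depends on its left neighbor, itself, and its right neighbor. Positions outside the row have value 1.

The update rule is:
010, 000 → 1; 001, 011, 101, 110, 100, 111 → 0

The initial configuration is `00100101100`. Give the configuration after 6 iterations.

00100101110

00100100000
00100101110
00100100000  (repeats iteration 1; period 2)
iteration 6: 00100101110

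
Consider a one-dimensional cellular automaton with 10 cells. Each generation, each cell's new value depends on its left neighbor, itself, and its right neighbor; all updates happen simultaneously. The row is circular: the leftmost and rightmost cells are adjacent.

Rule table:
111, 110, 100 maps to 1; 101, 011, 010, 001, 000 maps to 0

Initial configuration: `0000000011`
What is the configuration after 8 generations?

1000000001
1100000000
0110000000
0011000000
0001100000
0000110000
0000011000
0000001100

0000001100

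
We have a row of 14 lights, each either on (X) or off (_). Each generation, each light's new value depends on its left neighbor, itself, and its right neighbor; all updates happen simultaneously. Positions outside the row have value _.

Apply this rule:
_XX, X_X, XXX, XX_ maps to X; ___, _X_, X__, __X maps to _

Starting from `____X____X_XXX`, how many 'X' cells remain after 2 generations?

__________XXXX
__________XXXX
count of X: 4

4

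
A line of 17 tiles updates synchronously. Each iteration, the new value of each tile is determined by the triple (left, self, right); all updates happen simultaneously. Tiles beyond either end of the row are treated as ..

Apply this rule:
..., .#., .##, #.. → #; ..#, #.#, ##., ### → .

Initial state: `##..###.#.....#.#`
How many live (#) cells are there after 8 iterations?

8

#.#.#...#####.#.#
#.#.###.#.....#.#
#.#.#...#####.#.#  (repeats iteration 1; period 2)
iteration 8: #.#.###.#.....#.#
count of #: 8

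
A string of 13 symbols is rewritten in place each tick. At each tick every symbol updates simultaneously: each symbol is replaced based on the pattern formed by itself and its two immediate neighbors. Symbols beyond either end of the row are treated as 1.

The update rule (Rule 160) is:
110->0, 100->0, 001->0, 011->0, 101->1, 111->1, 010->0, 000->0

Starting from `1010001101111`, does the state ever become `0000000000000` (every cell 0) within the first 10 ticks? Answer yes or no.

yes

0100000010111
1000000001011
0000000000101
0000000000010
0000000000001
0000000000000
all cells are 0 at tick 6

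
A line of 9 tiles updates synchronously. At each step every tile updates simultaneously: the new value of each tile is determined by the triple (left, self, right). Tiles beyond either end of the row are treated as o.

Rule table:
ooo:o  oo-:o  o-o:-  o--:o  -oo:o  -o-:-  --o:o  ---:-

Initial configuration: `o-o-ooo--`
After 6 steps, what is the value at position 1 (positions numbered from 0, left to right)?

o

o---ooooo
oo-oooooo
oo-oooooo  (fixed point — unchanged through step 6)
position 1 holds o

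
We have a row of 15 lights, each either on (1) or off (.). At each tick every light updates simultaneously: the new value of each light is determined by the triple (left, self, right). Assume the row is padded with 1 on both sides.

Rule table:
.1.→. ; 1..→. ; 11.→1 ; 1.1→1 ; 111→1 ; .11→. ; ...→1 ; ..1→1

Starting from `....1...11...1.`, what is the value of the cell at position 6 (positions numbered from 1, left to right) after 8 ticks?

.111..11.1.11.1
1.11.1.11.1.11.
11.11.1.11.1.11
111.11.1.11.1.1
1111.11.1.11.1.
11111.11.1.11.1
111111.11.1.11.
1111111.11.1.11
position 6 holds 1

1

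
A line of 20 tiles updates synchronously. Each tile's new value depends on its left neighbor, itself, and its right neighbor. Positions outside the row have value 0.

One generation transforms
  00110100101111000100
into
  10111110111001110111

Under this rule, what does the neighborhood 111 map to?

0

At position 11 the neighborhood is 111; the next row has 0 there.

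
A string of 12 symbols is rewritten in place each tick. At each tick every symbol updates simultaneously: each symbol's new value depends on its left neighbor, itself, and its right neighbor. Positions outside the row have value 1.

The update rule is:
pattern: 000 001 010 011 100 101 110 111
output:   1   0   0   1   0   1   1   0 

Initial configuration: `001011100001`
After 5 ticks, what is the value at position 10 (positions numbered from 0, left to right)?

000110101101
010111011111
101101110000
111111010110
000001101111
position 10 holds 1

1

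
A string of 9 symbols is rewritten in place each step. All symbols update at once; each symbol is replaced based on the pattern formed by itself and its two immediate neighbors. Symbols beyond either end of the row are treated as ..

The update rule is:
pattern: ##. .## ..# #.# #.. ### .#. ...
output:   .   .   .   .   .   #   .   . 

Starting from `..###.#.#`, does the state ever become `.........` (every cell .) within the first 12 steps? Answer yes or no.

...#.....
.........
all cells are . at step 2

yes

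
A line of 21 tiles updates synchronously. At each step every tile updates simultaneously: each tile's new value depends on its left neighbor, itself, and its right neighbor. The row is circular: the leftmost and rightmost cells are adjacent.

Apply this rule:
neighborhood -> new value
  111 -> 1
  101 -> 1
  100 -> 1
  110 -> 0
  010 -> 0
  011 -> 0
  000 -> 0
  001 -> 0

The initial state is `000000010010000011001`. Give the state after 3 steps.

100000001001000000100
010000000100100000010
001000000010010000001

001000000010010000001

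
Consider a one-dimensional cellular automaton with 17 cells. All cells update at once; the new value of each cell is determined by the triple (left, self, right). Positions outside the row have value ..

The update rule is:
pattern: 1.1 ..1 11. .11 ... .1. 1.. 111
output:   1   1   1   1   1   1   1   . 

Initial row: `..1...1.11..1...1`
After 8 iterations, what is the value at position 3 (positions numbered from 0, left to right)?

iteration 1: 11111111111111111
iteration 2: 1...............1
iteration 3: 11111111111111111  (repeats iteration 1; period 2)
iteration 8: 1...............1
position 3 holds .

.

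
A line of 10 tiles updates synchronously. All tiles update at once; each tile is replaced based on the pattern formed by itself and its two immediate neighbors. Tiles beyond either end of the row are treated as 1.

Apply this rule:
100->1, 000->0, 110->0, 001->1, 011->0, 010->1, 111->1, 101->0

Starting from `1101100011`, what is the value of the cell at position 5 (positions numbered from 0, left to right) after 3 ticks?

0

1000010101
0100110100
0111000111
position 5 holds 0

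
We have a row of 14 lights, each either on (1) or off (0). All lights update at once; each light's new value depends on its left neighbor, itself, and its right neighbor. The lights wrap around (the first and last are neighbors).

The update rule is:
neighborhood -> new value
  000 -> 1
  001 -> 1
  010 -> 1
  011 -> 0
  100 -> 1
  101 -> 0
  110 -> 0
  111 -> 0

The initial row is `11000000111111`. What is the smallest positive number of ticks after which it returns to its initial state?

tick 1: 00111111000000
tick 2: 11000000111111

2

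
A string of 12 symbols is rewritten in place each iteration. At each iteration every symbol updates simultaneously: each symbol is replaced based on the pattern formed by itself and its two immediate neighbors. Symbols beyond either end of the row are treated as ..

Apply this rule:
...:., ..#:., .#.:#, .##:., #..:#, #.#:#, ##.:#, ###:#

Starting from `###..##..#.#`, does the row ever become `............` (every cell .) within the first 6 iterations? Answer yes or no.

no

iteration 1: .###..##.###
iteration 2: ..###..##.##
iteration 3: ...###..##.#
iteration 4: ....###..###
iteration 5: .....###..##
iteration 6: ......###..#
iteration 6 is ......###..#, still not uniform .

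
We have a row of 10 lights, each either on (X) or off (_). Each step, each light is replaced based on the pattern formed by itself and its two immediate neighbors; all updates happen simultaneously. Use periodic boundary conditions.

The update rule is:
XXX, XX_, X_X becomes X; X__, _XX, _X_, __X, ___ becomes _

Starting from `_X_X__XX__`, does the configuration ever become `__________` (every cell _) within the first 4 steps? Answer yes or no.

yes

step 1: __X____X__
step 2: __________
all cells are _ at step 2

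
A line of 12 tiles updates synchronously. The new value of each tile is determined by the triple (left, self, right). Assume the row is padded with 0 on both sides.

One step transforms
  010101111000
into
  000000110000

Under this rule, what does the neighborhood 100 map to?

0

At position 9 the neighborhood is 100; the next row has 0 there.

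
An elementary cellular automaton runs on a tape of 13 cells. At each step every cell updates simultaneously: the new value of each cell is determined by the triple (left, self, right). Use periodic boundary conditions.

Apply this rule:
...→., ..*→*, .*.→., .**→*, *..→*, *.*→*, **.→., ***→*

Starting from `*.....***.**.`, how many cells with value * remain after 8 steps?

step 1: .*...***.**.*
step 2: *.*.***.**.*.
step 3: .*.***.**.*.*
step 4: *.***.**.*.*.
step 5: .***.**.*.*.*
step 6: ***.**.*.*.*.
step 7: **.**.*.*.*.*
step 8: *.**.*.*.*.**
count of *: 8

8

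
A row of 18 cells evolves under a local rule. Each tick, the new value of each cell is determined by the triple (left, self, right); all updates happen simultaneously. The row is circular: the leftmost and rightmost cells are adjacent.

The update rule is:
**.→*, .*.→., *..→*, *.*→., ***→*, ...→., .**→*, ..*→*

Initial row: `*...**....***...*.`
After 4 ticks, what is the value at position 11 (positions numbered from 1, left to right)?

*

tick 1: .*.****..*****.*..
tick 2: *..***********..*.
tick 3: .***************..
tick 4: *****************.
position 11 holds *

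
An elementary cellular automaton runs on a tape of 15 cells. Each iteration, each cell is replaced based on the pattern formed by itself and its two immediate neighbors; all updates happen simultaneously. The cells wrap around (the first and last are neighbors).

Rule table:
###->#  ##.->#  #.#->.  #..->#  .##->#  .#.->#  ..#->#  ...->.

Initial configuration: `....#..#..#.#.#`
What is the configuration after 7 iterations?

#..########.#.#
###########.#.#
###########.#.#  (fixed point — unchanged through iteration 7)

###########.#.#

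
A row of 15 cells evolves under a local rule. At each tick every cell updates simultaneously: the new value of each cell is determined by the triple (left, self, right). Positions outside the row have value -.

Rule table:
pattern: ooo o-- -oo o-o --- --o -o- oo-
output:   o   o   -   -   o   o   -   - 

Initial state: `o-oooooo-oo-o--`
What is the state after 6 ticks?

ooo-oo-oooo-oo-

---oooo------oo
ooo-oo-oooooo--
-o------oooo-oo
o-oooooo-oo----
---oooo----oooo
ooo-oo-oooo-oo-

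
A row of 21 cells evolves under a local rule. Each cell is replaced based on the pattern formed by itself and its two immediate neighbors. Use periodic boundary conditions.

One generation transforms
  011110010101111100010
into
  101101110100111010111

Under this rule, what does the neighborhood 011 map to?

0

At position 1 the neighborhood is 011; the next row has 0 there.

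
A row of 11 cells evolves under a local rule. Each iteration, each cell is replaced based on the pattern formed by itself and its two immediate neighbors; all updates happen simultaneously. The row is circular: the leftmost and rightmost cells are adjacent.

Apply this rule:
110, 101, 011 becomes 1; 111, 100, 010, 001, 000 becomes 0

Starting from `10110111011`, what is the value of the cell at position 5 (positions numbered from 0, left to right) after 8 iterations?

11111101110
10000111011
10000101110
00000011011
00000011111
00000010001
00000000000
00000000000
position 5 holds 0

0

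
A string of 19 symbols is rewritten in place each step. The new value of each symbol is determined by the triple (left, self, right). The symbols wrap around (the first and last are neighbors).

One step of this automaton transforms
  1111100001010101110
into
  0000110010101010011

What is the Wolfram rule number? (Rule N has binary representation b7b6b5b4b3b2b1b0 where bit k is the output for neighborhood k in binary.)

114

position 1: 111 → 0  (bit 7 = 0)
position 4: 110 → 1  (bit 6 = 1)
position 10: 101 → 1  (bit 5 = 1)
position 5: 100 → 1  (bit 4 = 1)
position 0: 011 → 0  (bit 3 = 0)
position 9: 010 → 0  (bit 2 = 0)
position 8: 001 → 1  (bit 1 = 1)
position 6: 000 → 0  (bit 0 = 0)
bits b7..b0 = 01110010 = 114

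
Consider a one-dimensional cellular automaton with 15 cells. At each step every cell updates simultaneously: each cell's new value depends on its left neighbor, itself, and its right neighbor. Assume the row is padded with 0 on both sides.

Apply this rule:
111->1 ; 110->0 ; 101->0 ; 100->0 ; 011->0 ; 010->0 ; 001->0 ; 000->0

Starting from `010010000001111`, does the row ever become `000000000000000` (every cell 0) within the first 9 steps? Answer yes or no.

step 1: 000000000000110
step 2: 000000000000000
all cells are 0 at step 2

yes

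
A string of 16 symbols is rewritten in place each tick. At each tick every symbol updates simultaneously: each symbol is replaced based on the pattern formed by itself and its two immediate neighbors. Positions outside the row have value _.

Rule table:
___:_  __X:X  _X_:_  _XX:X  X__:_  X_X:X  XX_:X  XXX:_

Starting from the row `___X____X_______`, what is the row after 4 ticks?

__X____X________
_X____X_________
X____X__________
____X___________

____X___________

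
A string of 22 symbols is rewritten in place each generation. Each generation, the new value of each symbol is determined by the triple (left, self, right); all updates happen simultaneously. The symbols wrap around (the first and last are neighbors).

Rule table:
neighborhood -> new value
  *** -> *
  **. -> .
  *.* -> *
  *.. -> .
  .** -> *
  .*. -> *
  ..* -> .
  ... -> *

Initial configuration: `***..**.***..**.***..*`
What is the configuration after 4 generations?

.*.****..*.****..*.**.

**...*.***...*.***...*
*..*.****..*.****..*.*
...*****...*****...***
.*.****..*.****..*.**.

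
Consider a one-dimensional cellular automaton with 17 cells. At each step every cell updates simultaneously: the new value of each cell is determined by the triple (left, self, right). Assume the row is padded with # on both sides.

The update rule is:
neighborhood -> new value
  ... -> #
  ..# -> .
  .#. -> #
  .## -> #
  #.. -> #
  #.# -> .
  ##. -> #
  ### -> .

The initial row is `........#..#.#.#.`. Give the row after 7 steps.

#######.##.#.#.#.
......#.##.#.#.#.
#####.#.##.#.#.#.
....#.#.##.#.#.#.
###.#.#.##.#.#.#.
..#.#.#.##.#.#.#.
#.#.#.#.##.#.#.#.

#.#.#.#.##.#.#.#.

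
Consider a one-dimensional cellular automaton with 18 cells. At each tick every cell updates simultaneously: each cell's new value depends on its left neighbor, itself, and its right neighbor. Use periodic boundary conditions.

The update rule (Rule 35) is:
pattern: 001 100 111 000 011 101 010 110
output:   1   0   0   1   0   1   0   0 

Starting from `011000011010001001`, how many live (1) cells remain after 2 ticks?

100011100100110010
001100001001000101
count of 1: 6

6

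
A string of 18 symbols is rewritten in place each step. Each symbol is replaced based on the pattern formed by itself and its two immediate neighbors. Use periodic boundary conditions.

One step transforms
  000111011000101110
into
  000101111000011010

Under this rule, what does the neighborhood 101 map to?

1

At position 6 the neighborhood is 101; the next row has 1 there.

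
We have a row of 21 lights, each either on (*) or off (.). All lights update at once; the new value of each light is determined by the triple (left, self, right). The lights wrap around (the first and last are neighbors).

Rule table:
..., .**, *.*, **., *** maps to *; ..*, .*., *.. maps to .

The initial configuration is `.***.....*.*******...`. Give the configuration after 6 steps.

********..***********

step 1: .***.***..********.**
step 2: ********..***********
step 3: ********..***********  (fixed point — unchanged through step 6)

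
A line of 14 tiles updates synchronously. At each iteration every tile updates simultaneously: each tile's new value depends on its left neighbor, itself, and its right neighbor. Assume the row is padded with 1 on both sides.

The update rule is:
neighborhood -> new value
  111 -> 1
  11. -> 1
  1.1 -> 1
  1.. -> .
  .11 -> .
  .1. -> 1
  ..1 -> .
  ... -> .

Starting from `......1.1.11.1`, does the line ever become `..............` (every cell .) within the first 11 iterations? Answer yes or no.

yes

......1111.11.
.......1111.11
........1111.1
.........1111.
..........1111
...........111
............11
.............1
..............
all cells are . at iteration 9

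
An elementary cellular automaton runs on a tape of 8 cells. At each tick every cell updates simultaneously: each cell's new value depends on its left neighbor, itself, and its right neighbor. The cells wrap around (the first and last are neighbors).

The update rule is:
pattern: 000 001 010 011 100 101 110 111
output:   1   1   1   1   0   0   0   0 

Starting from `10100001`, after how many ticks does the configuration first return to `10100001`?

00101111
01101000
11001011
00011010
11110010
10000110
10111100
10100001

8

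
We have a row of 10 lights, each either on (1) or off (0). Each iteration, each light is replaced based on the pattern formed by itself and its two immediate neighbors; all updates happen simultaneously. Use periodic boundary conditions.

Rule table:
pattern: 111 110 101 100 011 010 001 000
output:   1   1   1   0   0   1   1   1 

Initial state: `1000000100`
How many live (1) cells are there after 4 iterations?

iteration 1: 1011111101
iteration 2: 1101111110
iteration 3: 0110111111
iteration 4: 1011011111
count of 1: 8

8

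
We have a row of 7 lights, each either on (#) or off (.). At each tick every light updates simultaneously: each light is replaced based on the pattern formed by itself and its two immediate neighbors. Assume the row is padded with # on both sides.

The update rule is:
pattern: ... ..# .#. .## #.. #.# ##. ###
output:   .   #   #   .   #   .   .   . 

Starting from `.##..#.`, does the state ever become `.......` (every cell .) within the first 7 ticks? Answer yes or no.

no

...###.
#.#....
..##..#
##..##.
..##...
##..#.#
..###..
tick 7 is ..###.., still not uniform .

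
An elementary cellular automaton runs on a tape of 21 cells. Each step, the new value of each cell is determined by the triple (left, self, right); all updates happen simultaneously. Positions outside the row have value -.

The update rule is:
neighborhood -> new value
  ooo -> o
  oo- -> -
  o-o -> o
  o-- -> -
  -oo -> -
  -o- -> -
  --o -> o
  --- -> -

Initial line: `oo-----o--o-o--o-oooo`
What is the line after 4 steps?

------o--o-o--o-o-oo-
-----o--o-o--o-o-o---
----o--o-o--o-o-o----
---o--o-o--o-o-o-----

---o--o-o--o-o-o-----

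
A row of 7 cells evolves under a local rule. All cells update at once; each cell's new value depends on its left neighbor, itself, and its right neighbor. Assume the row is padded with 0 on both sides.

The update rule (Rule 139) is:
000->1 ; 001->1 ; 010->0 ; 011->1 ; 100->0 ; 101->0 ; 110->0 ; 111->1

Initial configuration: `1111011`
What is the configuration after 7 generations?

0010010

1110010
1100100
1001001
0010010
1100100  (repeats generation 2; period 3)
generation 7: 0010010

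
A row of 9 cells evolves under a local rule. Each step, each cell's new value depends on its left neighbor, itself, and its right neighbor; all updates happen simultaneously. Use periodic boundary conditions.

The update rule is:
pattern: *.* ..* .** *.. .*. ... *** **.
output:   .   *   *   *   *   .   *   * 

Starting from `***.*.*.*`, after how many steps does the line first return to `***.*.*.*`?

step 1: ***.*.*.*

1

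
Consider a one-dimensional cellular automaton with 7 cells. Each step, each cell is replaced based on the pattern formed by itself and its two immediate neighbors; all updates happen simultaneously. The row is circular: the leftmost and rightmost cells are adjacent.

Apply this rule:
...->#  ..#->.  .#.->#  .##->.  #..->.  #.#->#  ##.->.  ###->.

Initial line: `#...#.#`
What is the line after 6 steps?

.##...#

step 1: ..#.##.
step 2: #.##...
step 3: ##...#.
step 4: ...#.##
step 5: .#.##..
step 6: .##...#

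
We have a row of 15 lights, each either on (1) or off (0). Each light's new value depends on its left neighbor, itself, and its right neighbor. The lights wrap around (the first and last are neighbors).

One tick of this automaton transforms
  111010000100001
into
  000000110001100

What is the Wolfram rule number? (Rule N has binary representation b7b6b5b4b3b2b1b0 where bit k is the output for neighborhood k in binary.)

1

position 0: 111 → 0  (bit 7 = 0)
position 2: 110 → 0  (bit 6 = 0)
position 3: 101 → 0  (bit 5 = 0)
position 5: 100 → 0  (bit 4 = 0)
position 14: 011 → 0  (bit 3 = 0)
position 4: 010 → 0  (bit 2 = 0)
position 8: 001 → 0  (bit 1 = 0)
position 6: 000 → 1  (bit 0 = 1)
bits b7..b0 = 00000001 = 1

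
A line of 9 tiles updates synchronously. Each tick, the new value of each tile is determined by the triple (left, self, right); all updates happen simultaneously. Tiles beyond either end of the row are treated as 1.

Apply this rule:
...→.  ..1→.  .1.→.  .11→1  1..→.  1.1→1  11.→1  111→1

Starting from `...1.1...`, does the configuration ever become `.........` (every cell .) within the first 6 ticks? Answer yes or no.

yes

....1....
.........
all cells are . at tick 2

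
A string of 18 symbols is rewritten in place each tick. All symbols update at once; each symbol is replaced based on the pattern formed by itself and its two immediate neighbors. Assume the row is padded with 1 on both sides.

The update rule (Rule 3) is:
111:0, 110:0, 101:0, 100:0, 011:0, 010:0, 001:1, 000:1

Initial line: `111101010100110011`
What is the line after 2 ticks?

011111111110011001

000000000001000100
011111111110011001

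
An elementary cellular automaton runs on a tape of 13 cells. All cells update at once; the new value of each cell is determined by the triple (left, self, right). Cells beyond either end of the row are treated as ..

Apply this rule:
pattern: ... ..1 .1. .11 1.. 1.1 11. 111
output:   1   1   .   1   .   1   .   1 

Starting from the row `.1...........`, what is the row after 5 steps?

1..1111111111
..1111111111.
11111111111..
1111111111..1
111111111..1.

111111111..1.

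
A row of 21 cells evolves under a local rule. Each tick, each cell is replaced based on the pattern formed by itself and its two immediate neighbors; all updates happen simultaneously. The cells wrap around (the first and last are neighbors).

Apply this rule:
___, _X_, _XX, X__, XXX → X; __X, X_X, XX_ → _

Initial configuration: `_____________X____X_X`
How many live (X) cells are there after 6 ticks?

XXXXXXXXXXXX_XXXX_X_X
XXXXXXXXXXX__XXX__X_X
XXXXXXXXXX_X_XX_X_X_X
XXXXXXXXX__X_X__X_X_X
XXXXXXXX_X_X_XX_X_X_X
XXXXXXX__X_X_X__X_X_X
count of X: 13

13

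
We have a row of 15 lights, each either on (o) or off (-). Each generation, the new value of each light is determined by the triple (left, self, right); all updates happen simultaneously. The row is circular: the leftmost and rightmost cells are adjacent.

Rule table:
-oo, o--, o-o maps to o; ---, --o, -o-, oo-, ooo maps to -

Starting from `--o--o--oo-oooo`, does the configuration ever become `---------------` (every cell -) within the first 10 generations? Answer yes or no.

generation 1: o--o--o-o-oo---
generation 2: -o--o--o-oo-o--
generation 3: --o--o--oo-o-o-
generation 4: ---o--o-o-o-o-o
generation 5: o---o--o-o-o-o-
generation 6: -o---o--o-o-o-o
generation 7: o-o---o--o-o-o-
generation 8: -o-o---o--o-o-o
generation 9: o-o-o---o--o-o-
generation 10: -o-o-o---o--o-o
generation 10 is -o-o-o---o--o-o, still not uniform -

no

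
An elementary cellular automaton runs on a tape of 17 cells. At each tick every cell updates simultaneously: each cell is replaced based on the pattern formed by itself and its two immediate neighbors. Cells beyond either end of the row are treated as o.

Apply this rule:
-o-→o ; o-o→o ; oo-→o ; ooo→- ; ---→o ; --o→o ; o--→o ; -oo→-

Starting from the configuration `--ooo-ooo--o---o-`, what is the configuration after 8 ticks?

o-ooo------------

oo--oo--ooooooooo
-ooo-ooo---------
o--oo--oooooooooo
ooo-ooo----------
--oo--ooooooooooo
oo-ooo-----------
-oo--oooooooooooo
o-ooo------------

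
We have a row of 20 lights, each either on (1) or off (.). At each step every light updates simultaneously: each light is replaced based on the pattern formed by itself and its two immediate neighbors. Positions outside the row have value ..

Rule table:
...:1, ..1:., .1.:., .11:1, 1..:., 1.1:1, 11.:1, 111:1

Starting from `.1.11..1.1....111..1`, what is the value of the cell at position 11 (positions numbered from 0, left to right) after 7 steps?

..111...1..11.111...
1.111.1....111111.11
.11111..11.111111111
.11111..111111111111
.11111..111111111111  (fixed point — unchanged through step 7)
position 11 holds 1

1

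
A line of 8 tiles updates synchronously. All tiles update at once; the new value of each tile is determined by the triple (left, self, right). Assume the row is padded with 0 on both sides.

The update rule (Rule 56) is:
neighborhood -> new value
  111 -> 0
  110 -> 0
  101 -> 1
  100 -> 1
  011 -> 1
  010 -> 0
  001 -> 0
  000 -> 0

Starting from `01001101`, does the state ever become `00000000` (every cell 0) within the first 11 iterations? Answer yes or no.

iteration 1: 00101010
iteration 2: 00010101
iteration 3: 00001010
iteration 4: 00000101
iteration 5: 00000010
iteration 6: 00000001
iteration 7: 00000000
all cells are 0 at iteration 7

yes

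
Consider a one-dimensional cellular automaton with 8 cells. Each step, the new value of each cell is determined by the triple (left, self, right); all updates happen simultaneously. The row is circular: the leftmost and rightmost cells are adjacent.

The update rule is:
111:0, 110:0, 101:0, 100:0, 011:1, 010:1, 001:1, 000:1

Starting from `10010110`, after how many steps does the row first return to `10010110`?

10110100
10100101
00101101
01101001
01001011
01011010
11010010
10010110

8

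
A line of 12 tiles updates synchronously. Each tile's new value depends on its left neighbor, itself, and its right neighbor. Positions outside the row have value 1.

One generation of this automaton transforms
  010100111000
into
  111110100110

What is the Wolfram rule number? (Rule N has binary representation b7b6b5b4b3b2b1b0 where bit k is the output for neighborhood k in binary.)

61

position 7: 111 → 0  (bit 7 = 0)
position 8: 110 → 0  (bit 6 = 0)
position 0: 101 → 1  (bit 5 = 1)
position 4: 100 → 1  (bit 4 = 1)
position 6: 011 → 1  (bit 3 = 1)
position 1: 010 → 1  (bit 2 = 1)
position 5: 001 → 0  (bit 1 = 0)
position 10: 000 → 1  (bit 0 = 1)
bits b7..b0 = 00111101 = 61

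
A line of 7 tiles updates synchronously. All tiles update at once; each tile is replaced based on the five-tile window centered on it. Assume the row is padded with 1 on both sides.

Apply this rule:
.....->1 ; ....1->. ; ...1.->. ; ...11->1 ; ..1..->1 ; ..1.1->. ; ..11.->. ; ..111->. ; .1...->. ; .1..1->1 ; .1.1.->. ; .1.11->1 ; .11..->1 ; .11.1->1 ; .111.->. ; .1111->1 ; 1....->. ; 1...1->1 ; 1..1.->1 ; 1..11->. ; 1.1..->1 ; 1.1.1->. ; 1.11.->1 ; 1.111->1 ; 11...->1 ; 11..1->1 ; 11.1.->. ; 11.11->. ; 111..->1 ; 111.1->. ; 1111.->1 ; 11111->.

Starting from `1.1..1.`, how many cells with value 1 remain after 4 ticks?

2

..111.1
1.....1
11.1.1.
1.....1
count of 1: 2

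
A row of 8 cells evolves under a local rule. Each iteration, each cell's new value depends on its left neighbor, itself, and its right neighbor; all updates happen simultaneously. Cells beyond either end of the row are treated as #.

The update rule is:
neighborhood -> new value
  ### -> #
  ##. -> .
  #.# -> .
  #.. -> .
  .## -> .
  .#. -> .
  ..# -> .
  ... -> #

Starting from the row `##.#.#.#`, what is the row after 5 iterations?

......#.

iteration 1: #.......
iteration 2: ..#####.
iteration 3: ...###..
iteration 4: .#..#...
iteration 5: ......#.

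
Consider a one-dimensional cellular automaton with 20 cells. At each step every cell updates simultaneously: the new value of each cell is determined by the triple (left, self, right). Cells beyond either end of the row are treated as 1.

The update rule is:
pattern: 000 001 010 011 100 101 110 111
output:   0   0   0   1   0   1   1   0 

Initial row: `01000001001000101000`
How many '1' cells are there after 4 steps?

1

step 1: 10000000000000010000
step 2: 10000000000000000000
step 3: 10000000000000000000  (fixed point — unchanged through step 4)
count of 1: 1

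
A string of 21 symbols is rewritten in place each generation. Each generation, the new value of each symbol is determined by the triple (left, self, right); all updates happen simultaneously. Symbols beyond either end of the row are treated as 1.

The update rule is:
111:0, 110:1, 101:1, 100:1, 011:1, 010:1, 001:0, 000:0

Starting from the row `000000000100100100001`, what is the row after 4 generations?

111100000110000001111

100000000110110110001
110000000111111111001
011000000100000001101
111100000110000001111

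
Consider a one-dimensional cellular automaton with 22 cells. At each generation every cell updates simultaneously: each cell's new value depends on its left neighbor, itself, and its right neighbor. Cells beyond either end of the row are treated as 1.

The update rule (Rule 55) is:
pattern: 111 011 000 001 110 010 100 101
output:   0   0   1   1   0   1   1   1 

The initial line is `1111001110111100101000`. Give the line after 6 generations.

0000110001000011111111
1111001111111100000000
0000110000000011111111
1111001111111100000000  (repeats generation 2; period 2)
generation 6: 1111001111111100000000

1111001111111100000000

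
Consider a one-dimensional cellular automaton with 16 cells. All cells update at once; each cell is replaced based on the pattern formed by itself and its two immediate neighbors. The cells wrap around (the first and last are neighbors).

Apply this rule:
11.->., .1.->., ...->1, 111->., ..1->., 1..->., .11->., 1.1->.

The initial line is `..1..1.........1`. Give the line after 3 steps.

step 1: .......1111111..
step 2: 111111.........1
step 3: .......1111111..

.......1111111..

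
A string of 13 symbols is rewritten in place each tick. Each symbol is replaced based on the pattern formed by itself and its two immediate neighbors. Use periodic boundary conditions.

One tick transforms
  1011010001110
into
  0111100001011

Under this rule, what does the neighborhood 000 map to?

0

At position 7 the neighborhood is 000; the next row has 0 there.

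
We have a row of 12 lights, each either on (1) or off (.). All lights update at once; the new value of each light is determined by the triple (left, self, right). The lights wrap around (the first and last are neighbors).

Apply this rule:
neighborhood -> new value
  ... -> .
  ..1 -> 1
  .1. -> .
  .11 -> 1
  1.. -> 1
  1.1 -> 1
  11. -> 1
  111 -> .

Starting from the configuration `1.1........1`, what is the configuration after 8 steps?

...11111.11.

step 1: 11.1......11
step 2: .11.1....11.
step 3: 1111.1..1111
step 4: ...11.111...
step 5: ..11111.11..
step 6: .11...11111.
step 7: 1111.11...11
step 8: ...11111.11.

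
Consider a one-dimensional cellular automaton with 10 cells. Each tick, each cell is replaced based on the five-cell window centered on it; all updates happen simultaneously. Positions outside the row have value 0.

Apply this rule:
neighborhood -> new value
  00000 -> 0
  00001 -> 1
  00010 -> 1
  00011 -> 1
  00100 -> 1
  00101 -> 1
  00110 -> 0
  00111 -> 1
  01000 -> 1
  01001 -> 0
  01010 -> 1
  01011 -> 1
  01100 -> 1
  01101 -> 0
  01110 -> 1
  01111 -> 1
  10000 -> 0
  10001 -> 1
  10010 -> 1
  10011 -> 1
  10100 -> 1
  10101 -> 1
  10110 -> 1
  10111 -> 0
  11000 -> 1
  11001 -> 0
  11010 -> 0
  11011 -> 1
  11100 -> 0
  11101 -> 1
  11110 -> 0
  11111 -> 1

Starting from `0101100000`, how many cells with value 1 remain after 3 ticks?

5

1111110000
1111001000
1100011100
count of 1: 5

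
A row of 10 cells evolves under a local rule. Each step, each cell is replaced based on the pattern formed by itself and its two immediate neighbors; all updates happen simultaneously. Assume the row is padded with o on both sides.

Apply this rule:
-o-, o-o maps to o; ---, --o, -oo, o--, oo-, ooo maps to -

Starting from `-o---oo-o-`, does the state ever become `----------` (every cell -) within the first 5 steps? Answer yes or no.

yes

step 1: oo-----ooo
step 2: ----------
all cells are - at step 2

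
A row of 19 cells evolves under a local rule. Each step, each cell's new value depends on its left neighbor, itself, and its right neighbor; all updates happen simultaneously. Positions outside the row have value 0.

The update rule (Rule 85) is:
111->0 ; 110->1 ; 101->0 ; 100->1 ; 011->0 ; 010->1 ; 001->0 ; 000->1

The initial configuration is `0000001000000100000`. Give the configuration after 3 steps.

1110111111011111101

1111101111110111111
0000100000010000001
1110111111011111101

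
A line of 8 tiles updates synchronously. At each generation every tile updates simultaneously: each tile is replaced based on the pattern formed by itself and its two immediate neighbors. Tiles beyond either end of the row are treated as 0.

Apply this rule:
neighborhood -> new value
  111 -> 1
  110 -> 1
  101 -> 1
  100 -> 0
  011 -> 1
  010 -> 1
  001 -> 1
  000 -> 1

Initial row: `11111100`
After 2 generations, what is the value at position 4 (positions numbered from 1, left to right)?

11111101
11111111
position 4 holds 1

1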